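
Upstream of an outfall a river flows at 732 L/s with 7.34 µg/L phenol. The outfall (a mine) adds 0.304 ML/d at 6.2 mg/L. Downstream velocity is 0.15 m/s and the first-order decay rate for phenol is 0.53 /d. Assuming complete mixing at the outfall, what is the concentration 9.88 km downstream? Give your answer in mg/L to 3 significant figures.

0.0247 mg/L

0.304 ML/d = 0.003519 m³/s.
732 L/s = 0.732 m³/s.
7.34 µg/L = 0.00734 mg/L.
After complete mixing, C₀ = (0.003519·6.2 + 0.732·0.00734) / 0.7355 = 0.03696 mg/L.
Travel time t = 9880 m / 0.15 m/s = 6.587e+04 s = 0.7623 d.
C = 0.03696·exp(−0.53·0.7623) = 0.03696·0.6676 = 0.02468 mg/L.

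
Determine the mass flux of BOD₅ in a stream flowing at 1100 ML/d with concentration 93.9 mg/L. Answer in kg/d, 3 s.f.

103000 kg/d

1100 ML/d = 12.73 m³/s.
Mass flux = Q·C = 12.73 m³/s × 93.9 g/m³ = 1195 g/s.
= 1195 g/s × 86.4 = 1.033e+05 kg/d.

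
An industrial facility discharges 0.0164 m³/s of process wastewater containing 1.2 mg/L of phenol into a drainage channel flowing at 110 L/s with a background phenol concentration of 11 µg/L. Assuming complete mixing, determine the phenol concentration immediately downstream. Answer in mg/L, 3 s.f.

0.165 mg/L

110 L/s = 0.11 m³/s.
11 µg/L = 0.011 mg/L.
Conservation of mass across the mixing zone: C = (0.0164·1.2 + 0.11·0.011) / (0.0164 + 0.11) = 0.02089/0.1264 = 0.1653 mg/L.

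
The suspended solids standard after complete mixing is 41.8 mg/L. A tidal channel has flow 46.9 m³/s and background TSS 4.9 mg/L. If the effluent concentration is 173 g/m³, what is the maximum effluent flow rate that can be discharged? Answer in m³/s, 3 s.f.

Mass balance at complete mixing: C_std·(Q_w + Q_r) = Q_w·C_e + Q_r·C_b.
Rearranging, Q_w = Q_r·(C_std − C_b)/(C_e − C_std) = 46.9·(41.8 − 4.9) / (173 − 41.8) = 13.19 m³/s.

13.2 m³/s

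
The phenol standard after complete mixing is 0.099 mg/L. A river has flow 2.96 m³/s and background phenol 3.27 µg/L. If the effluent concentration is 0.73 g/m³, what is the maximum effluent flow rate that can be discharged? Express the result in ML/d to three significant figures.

3.27 µg/L = 0.00327 mg/L.
Mass balance at complete mixing: C_std·(Q_w + Q_r) = Q_w·C_e + Q_r·C_b.
Rearranging, Q_w = Q_r·(C_std − C_b)/(C_e − C_std) = 2.96·(0.099 − 0.00327) / (0.73 − 0.099) = 0.4491 m³/s.
= 38.8 ML/d.

38.8 ML/d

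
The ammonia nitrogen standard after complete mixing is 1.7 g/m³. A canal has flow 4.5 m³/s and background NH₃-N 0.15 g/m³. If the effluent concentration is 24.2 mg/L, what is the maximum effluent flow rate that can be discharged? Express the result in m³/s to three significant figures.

0.310 m³/s

Mass balance at complete mixing: C_std·(Q_w + Q_r) = Q_w·C_e + Q_r·C_b.
Rearranging, Q_w = Q_r·(C_std − C_b)/(C_e − C_std) = 4.5·(1.7 − 0.15) / (24.2 − 1.7) = 0.31 m³/s.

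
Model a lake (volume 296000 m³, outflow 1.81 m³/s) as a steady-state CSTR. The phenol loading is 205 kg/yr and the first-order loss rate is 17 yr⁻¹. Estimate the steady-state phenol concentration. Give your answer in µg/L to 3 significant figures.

Outflow Q = 1.81 m³/s × 3.156e+07 s/yr = 5.712e+07 m³/yr.
Steady-state CSTR mass balance: W = Q·C + k·V·C, so C = W/(Q + kV).
Q + kV = 5.712e+07 + 17·296000 = 6.215e+07 m³/yr.
C = 205/6.215e+07 = 3.298e-06 kg/m³ = 0.003298 mg/L = 3.298 µg/L.

3.30 µg/L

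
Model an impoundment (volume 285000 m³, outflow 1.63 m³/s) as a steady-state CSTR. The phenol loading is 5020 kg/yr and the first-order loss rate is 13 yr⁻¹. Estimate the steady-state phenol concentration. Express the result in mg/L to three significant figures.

0.0910 mg/L

Outflow Q = 1.63 m³/s × 3.156e+07 s/yr = 5.144e+07 m³/yr.
Steady-state CSTR mass balance: W = Q·C + k·V·C, so C = W/(Q + kV).
Q + kV = 5.144e+07 + 13·285000 = 5.514e+07 m³/yr.
C = 5020/5.514e+07 = 9.103e-05 kg/m³ = 0.09103 mg/L.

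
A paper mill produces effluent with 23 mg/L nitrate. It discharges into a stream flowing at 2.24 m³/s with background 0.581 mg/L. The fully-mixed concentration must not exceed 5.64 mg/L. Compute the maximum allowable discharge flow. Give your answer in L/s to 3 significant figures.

653 L/s

Mass balance at complete mixing: C_std·(Q_w + Q_r) = Q_w·C_e + Q_r·C_b.
Rearranging, Q_w = Q_r·(C_std − C_b)/(C_e − C_std) = 2.24·(5.64 − 0.581) / (23 − 5.64) = 0.6528 m³/s.
= 652.8 L/s.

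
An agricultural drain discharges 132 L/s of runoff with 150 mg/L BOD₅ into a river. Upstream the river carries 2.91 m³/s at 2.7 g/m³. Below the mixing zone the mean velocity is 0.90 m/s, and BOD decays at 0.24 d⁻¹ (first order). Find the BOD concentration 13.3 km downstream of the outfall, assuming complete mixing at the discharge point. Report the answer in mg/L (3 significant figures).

8.73 mg/L

132 L/s = 0.132 m³/s.
After complete mixing, C₀ = (0.132·150 + 2.91·2.7) / 3.042 = 9.092 mg/L.
Travel time t = 1.33e+04 m / 0.90 m/s = 1.478e+04 s = 0.171 d.
C = 9.092·exp(−0.24·0.171) = 9.092·0.9598 = 8.726 mg/L.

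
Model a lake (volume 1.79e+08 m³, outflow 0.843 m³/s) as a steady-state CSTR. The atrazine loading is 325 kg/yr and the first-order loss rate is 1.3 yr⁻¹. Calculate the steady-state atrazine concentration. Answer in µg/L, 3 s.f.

1.25 µg/L

Outflow Q = 0.843 m³/s × 3.156e+07 s/yr = 2.66e+07 m³/yr.
Steady-state CSTR mass balance: W = Q·C + k·V·C, so C = W/(Q + kV).
Q + kV = 2.66e+07 + 1.3·1.79e+08 = 2.593e+08 m³/yr.
C = 325/2.593e+08 = 1.253e-06 kg/m³ = 0.001253 mg/L = 1.253 µg/L.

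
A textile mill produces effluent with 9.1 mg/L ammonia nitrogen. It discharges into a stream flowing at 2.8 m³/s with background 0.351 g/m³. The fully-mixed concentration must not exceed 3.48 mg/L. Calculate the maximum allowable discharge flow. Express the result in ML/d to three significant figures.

135 ML/d

Mass balance at complete mixing: C_std·(Q_w + Q_r) = Q_w·C_e + Q_r·C_b.
Rearranging, Q_w = Q_r·(C_std − C_b)/(C_e − C_std) = 2.8·(3.48 − 0.351) / (9.1 − 3.48) = 1.559 m³/s.
= 134.7 ML/d.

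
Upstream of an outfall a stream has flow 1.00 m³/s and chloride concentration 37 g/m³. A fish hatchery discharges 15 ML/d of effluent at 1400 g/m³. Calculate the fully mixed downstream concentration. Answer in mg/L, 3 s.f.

15 ML/d = 0.1736 m³/s.
Flow-weighted mixing gives C = (0.1736·1400 + 1·37) / (0.1736 + 1) = 280.1/1.174 = 238.6 mg/L.

239 mg/L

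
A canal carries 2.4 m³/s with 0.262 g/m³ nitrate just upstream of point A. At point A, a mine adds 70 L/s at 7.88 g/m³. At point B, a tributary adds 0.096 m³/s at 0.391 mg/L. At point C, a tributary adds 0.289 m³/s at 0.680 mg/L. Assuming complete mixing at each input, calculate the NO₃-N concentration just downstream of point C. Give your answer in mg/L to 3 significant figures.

70 L/s = 0.07 m³/s.
After input A: C = (2.4·0.262 + 0.07·7.88) / 2.47 = 0.4779 mg/L.
After input B: C = (2.47·0.4779 + 0.096·0.391) / 2.566 = 0.4746 mg/L.
After input C: C = (2.566·0.4746 + 0.289·0.68) / 2.855 = 0.4954 mg/L.

0.495 mg/L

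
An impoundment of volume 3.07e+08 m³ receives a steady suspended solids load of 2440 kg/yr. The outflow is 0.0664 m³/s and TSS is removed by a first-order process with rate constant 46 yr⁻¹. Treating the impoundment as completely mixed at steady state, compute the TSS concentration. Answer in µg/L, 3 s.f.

0.173 µg/L

Outflow Q = 0.0664 m³/s × 3.156e+07 s/yr = 2.095e+06 m³/yr.
Steady-state CSTR mass balance: W = Q·C + k·V·C, so C = W/(Q + kV).
Q + kV = 2.095e+06 + 46·3.07e+08 = 1.412e+10 m³/yr.
C = 2440/1.412e+10 = 1.728e-07 kg/m³ = 0.0001728 mg/L = 0.1728 µg/L.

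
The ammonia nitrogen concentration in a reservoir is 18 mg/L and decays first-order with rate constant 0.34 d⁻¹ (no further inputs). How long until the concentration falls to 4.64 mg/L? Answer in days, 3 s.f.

3.99 d

t = ln(C₀/C)/k = ln(18/4.64)/0.34 = 1.356/0.34 = 3.987 d.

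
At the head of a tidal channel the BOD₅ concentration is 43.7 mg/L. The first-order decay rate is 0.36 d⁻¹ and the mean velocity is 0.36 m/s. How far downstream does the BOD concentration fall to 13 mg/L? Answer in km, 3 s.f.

105 km

From C = C₀·e^(−kt), t = ln(C₀/C)/k = ln(43.7/13)/0.36 = 1.212/0.36 = 3.368 d.
Distance = v·t = 0.36 m/s × 2.91e+05 s = 1.048e+05 m = 104.8 km.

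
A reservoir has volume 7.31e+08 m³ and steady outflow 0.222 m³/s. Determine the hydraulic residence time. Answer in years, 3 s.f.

104 yr

Q = 0.222 m³/s × 3.156e+07 s/yr = 7.006e+06 m³/yr.
Hydraulic residence time τ = V/Q = 7.31e+08/7.006e+06 = 104.3 yr.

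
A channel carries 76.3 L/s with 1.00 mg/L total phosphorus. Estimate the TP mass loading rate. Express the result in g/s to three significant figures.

76.3 L/s = 0.0763 m³/s.
Mass flux = Q·C = 0.0763 m³/s × 1 g/m³ = 0.0763 g/s.

0.0763 g/s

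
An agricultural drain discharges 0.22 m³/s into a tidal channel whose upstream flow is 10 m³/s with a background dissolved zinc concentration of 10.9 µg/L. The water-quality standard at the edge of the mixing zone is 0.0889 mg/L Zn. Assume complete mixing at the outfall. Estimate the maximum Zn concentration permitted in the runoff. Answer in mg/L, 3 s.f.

10.9 µg/L = 0.0109 mg/L.
Mass balance: 0.0889·10.22 = 0.22·Cₑ + 10·0.0109.
Cₑ = (0.9086 − 0.109) / 0.22 = 3.634 mg/L.

3.63 mg/L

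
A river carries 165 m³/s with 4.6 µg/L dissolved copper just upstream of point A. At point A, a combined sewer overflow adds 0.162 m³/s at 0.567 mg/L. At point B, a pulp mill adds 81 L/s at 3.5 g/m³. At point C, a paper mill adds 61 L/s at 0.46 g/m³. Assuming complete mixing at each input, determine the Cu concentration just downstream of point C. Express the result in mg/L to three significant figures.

0.00703 mg/L

4.6 µg/L = 0.0046 mg/L.
After input A: C = (165·0.0046 + 0.162·0.567) / 165.2 = 0.005152 mg/L.
81 L/s = 0.081 m³/s.
After input B: C = (165.2·0.005152 + 0.081·3.5) / 165.2 = 0.006865 mg/L.
61 L/s = 0.061 m³/s.
After input C: C = (165.2·0.006865 + 0.061·0.46) / 165.3 = 0.007032 mg/L.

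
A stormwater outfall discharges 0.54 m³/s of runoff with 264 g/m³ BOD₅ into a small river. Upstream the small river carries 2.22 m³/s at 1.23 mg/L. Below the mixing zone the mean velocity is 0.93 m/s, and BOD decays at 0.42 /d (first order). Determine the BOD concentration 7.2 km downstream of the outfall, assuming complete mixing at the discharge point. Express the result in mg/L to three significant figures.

50.7 mg/L

After complete mixing, C₀ = (0.54·264 + 2.22·1.23) / 2.76 = 52.64 mg/L.
Travel time t = 7200 m / 0.93 m/s = 7742 s = 0.08961 d.
C = 52.64·exp(−0.42·0.08961) = 52.64·0.9631 = 50.7 mg/L.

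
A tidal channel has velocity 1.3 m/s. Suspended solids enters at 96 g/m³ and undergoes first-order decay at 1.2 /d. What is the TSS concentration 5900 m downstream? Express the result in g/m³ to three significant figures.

Travel time t = 5900 m / 1.3 m/s = 5900/1.3 = 4538 s = 0.05253 d.
First-order decay: C = 96·exp(−1.2·0.05253) = 96·0.9389 = 90.14 g/m³.

90.1 g/m³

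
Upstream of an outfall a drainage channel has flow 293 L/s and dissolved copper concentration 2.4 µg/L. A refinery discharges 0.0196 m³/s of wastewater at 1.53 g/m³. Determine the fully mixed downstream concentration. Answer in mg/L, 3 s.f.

0.0982 mg/L

293 L/s = 0.293 m³/s.
2.4 µg/L = 0.0024 mg/L.
By mass balance at complete mixing, C = (0.0196·1.53 + 0.293·0.0024) / (0.0196 + 0.293) = 0.03069/0.3126 = 0.09818 mg/L.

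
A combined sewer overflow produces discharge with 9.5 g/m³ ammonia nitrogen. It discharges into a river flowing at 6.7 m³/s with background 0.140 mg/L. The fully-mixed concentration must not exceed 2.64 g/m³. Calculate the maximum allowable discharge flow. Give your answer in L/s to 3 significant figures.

Mass balance at complete mixing: C_std·(Q_w + Q_r) = Q_w·C_e + Q_r·C_b.
Rearranging, Q_w = Q_r·(C_std − C_b)/(C_e − C_std) = 6.7·(2.64 − 0.14) / (9.5 − 2.64) = 2.442 m³/s.
= 2442 L/s.

2440 L/s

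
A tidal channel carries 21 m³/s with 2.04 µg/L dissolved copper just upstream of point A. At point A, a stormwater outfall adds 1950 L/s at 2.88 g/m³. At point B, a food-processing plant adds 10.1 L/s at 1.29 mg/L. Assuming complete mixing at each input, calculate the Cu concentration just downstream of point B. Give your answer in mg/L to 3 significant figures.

2.04 µg/L = 0.00204 mg/L.
1950 L/s = 1.95 m³/s.
After input A: C = (21·0.00204 + 1.95·2.88) / 22.95 = 0.2466 mg/L.
10.1 L/s = 0.0101 m³/s.
After input B: C = (22.95·0.2466 + 0.0101·1.29) / 22.96 = 0.247 mg/L.

0.247 mg/L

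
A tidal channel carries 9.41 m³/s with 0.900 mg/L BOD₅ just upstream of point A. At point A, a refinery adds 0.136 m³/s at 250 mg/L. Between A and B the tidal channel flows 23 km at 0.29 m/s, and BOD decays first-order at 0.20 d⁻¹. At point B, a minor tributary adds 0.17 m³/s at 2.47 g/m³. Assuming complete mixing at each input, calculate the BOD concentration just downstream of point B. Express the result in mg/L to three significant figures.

3.68 mg/L

After input A: C = (9.41·0.9 + 0.136·250) / 9.546 = 4.449 mg/L.
Over the 23 km reach to input B (t = 7.931e+04 s = 0.9179 d), decay gives C = 4.449·exp(−0.20·0.9179) = 3.703 mg/L.
After input B: C = (9.546·3.703 + 0.17·2.47) / 9.716 = 3.681 mg/L.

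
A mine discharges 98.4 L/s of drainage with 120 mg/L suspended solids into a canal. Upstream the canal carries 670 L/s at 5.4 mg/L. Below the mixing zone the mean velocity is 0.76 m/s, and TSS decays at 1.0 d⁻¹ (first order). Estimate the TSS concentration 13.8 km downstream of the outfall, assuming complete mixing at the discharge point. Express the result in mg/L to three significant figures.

16.3 mg/L

98.4 L/s = 0.0984 m³/s.
670 L/s = 0.67 m³/s.
After complete mixing, C₀ = (0.0984·120 + 0.67·5.4) / 0.7684 = 20.08 mg/L.
Travel time t = 1.38e+04 m / 0.76 m/s = 1.816e+04 s = 0.2102 d.
C = 20.08·exp(−1.0·0.2102) = 20.08·0.8105 = 16.27 mg/L.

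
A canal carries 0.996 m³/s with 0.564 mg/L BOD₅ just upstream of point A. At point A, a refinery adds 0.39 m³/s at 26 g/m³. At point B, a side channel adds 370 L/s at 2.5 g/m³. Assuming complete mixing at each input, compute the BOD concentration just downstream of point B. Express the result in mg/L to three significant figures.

After input A: C = (0.996·0.564 + 0.39·26) / 1.386 = 7.721 mg/L.
370 L/s = 0.37 m³/s.
After input B: C = (1.386·7.721 + 0.37·2.5) / 1.756 = 6.621 mg/L.

6.62 mg/L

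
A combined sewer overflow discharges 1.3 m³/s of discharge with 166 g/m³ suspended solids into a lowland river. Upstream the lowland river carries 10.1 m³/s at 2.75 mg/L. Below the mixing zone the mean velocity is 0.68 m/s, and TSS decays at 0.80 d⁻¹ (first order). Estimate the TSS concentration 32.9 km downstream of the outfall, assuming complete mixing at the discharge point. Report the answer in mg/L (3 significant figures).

13.7 mg/L

After complete mixing, C₀ = (1.3·166 + 10.1·2.75) / 11.4 = 21.37 mg/L.
Travel time t = 3.29e+04 m / 0.68 m/s = 4.838e+04 s = 0.56 d.
C = 21.37·exp(−0.80·0.56) = 21.37·0.6389 = 13.65 mg/L.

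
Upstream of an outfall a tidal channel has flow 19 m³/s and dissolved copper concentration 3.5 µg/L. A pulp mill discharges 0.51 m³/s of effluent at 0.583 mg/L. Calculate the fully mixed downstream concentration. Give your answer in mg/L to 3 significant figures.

3.5 µg/L = 0.0035 mg/L.
Conservation of mass across the mixing zone: C = (0.51·0.583 + 19·0.0035) / (0.51 + 19) = 0.3638/19.51 = 0.01865 mg/L.

0.0186 mg/L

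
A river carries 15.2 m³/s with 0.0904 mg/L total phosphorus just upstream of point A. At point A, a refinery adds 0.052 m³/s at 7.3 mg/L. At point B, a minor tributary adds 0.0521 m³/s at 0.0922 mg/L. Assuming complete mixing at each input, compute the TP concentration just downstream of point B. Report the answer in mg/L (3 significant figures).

After input A: C = (15.2·0.0904 + 0.052·7.3) / 15.25 = 0.115 mg/L.
After input B: C = (15.25·0.115 + 0.0521·0.0922) / 15.3 = 0.1149 mg/L.

0.115 mg/L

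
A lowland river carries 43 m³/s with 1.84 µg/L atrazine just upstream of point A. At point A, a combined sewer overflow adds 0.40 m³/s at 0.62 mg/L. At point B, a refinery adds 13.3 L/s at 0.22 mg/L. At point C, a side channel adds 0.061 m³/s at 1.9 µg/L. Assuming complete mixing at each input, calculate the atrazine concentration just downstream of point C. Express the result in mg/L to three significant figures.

1.84 µg/L = 0.00184 mg/L.
After input A: C = (43·0.00184 + 0.4·0.62) / 43.4 = 0.007537 mg/L.
13.3 L/s = 0.0133 m³/s.
After input B: C = (43.4·0.007537 + 0.0133·0.22) / 43.41 = 0.007602 mg/L.
1.9 µg/L = 0.0019 mg/L.
After input C: C = (43.41·0.007602 + 0.061·0.0019) / 43.47 = 0.007594 mg/L.

0.00759 mg/L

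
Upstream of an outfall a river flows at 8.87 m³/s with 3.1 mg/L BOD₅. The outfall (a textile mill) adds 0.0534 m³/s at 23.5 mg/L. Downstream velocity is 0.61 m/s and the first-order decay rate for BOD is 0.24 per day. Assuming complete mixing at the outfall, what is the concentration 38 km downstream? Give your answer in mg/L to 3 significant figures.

After complete mixing, C₀ = (0.0534·23.5 + 8.87·3.1) / 8.923 = 3.222 mg/L.
Travel time t = 3.8e+04 m / 0.61 m/s = 6.23e+04 s = 0.721 d.
C = 3.222·exp(−0.24·0.721) = 3.222·0.8411 = 2.71 mg/L.

2.71 mg/L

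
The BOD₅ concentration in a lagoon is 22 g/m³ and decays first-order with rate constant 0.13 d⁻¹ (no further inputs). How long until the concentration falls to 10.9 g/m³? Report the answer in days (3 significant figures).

5.40 d

t = ln(C₀/C)/k = ln(22/10.9)/0.13 = 0.7023/0.13 = 5.402 d.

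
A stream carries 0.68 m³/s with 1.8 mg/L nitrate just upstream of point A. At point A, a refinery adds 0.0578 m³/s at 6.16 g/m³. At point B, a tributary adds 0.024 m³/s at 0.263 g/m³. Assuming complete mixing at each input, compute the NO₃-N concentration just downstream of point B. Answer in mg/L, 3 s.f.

2.08 mg/L

After input A: C = (0.68·1.8 + 0.0578·6.16) / 0.7378 = 2.142 mg/L.
After input B: C = (0.7378·2.142 + 0.024·0.263) / 0.7618 = 2.082 mg/L.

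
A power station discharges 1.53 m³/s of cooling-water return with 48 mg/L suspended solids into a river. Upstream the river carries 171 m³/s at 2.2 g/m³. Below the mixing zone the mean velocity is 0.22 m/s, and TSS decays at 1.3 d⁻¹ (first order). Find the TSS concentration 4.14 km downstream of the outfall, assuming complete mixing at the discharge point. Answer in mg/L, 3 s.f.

1.96 mg/L

After complete mixing, C₀ = (1.53·48 + 171·2.2) / 172.5 = 2.606 mg/L.
Travel time t = 4140 m / 0.22 m/s = 1.882e+04 s = 0.2178 d.
C = 2.606·exp(−1.3·0.2178) = 2.606·0.7534 = 1.964 mg/L.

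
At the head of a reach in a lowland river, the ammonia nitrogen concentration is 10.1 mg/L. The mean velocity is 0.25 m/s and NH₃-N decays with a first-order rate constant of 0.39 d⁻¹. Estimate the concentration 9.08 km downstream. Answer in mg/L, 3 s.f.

Travel time t = 9.08 km / 0.25 m/s = 9080/0.25 = 3.632e+04 s = 0.4204 d.
First-order decay: C = 10.1·exp(−0.39·0.4204) = 10.1·0.8488 = 8.573 mg/L.

8.57 mg/L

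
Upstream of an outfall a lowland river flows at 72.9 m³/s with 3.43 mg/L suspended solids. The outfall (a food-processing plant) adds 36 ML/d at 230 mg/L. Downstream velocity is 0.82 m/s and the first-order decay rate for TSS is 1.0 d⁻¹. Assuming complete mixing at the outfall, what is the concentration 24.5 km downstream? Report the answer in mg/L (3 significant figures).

36 ML/d = 0.4167 m³/s.
After complete mixing, C₀ = (0.4167·230 + 72.9·3.43) / 73.32 = 4.718 mg/L.
Travel time t = 2.45e+04 m / 0.82 m/s = 2.988e+04 s = 0.3458 d.
C = 4.718·exp(−1.0·0.3458) = 4.718·0.7076 = 3.338 mg/L.

3.34 mg/L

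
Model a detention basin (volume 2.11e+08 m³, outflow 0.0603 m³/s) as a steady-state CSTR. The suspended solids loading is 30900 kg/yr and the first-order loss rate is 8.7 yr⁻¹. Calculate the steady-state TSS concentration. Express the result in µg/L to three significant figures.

16.8 µg/L

Outflow Q = 0.0603 m³/s × 3.156e+07 s/yr = 1.903e+06 m³/yr.
Steady-state CSTR mass balance: W = Q·C + k·V·C, so C = W/(Q + kV).
Q + kV = 1.903e+06 + 8.7·2.11e+08 = 1.838e+09 m³/yr.
C = 30900/1.838e+09 = 1.682e-05 kg/m³ = 0.01682 mg/L = 16.82 µg/L.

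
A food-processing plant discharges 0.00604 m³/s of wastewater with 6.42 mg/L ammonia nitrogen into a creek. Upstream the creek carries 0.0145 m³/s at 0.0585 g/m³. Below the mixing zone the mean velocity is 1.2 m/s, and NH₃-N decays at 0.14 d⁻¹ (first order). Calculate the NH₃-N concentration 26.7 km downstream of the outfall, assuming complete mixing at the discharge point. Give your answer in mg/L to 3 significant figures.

After complete mixing, C₀ = (0.00604·6.42 + 0.0145·0.0585) / 0.02054 = 1.929 mg/L.
Travel time t = 2.67e+04 m / 1.2 m/s = 2.225e+04 s = 0.2575 d.
C = 1.929·exp(−0.14·0.2575) = 1.929·0.9646 = 1.861 mg/L.

1.86 mg/L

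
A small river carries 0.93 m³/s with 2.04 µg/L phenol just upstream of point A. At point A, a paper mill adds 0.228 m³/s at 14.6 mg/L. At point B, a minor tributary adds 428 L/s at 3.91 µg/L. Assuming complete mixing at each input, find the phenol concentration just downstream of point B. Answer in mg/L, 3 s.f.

2.04 µg/L = 0.00204 mg/L.
After input A: C = (0.93·0.00204 + 0.228·14.6) / 1.158 = 2.876 mg/L.
428 L/s = 0.428 m³/s.
3.91 µg/L = 0.00391 mg/L.
After input B: C = (1.158·2.876 + 0.428·0.00391) / 1.586 = 2.101 mg/L.

2.10 mg/L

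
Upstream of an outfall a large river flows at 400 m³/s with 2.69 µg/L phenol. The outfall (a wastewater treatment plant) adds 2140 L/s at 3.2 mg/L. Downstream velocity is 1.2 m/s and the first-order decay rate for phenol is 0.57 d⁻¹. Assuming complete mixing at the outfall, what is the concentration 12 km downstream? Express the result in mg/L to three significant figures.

2140 L/s = 2.14 m³/s.
2.69 µg/L = 0.00269 mg/L.
After complete mixing, C₀ = (2.14·3.2 + 400·0.00269) / 402.1 = 0.0197 mg/L.
Travel time t = 1.2e+04 m / 1.2 m/s = 1e+04 s = 0.1157 d.
C = 0.0197·exp(−0.57·0.1157) = 0.0197·0.9362 = 0.01845 mg/L.

0.0184 mg/L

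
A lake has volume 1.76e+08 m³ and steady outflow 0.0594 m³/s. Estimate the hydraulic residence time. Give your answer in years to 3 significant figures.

93.9 yr

Q = 0.0594 m³/s × 3.156e+07 s/yr = 1.875e+06 m³/yr.
Hydraulic residence time τ = V/Q = 1.76e+08/1.875e+06 = 93.89 yr.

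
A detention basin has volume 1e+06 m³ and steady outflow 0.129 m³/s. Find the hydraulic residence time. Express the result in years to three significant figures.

0.246 yr

Q = 0.129 m³/s × 3.156e+07 s/yr = 4.071e+06 m³/yr.
Hydraulic residence time τ = V/Q = 1e+06/4.071e+06 = 0.2456 yr.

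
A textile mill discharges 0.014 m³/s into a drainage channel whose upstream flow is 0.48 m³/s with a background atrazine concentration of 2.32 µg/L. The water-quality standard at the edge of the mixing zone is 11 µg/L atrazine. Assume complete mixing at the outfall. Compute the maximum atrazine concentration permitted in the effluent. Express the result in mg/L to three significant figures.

0.309 mg/L

2.32 µg/L = 0.00232 mg/L.
11 µg/L = 0.011 mg/L.
Mass balance: 0.011·0.494 = 0.014·Cₑ + 0.48·0.00232.
Cₑ = (0.005434 − 0.001114) / 0.014 = 0.3086 mg/L.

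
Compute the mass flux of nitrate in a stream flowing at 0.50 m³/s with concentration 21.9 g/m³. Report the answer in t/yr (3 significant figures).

346 t/yr

Mass flux = Q·C = 0.5 m³/s × 21.9 g/m³ = 10.95 g/s.
= 10.95 g/s × 31.56 = 345.6 t/yr.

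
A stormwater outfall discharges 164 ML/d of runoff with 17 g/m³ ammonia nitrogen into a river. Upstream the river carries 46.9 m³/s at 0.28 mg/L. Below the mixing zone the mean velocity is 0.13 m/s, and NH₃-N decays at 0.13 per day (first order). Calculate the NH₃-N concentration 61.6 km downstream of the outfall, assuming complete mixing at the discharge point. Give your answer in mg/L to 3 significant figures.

0.456 mg/L

164 ML/d = 1.898 m³/s.
After complete mixing, C₀ = (1.898·17 + 46.9·0.28) / 48.8 = 0.9304 mg/L.
Travel time t = 6.16e+04 m / 0.13 m/s = 4.738e+05 s = 5.484 d.
C = 0.9304·exp(−0.13·5.484) = 0.9304·0.4902 = 0.4561 mg/L.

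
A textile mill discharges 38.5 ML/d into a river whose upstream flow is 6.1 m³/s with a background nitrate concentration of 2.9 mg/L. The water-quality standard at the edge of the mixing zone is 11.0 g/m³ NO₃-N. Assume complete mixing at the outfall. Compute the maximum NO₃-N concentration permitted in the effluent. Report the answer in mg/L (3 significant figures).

38.5 ML/d = 0.4456 m³/s.
Mass balance: 11·6.546 = 0.4456·Cₑ + 6.1·2.9.
Cₑ = (72 − 17.69) / 0.4456 = 121.9 mg/L.

122 mg/L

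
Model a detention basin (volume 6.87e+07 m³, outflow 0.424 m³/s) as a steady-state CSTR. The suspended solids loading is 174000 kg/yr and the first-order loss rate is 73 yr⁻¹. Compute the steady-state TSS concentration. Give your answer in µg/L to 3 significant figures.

34.6 µg/L

Outflow Q = 0.424 m³/s × 3.156e+07 s/yr = 1.338e+07 m³/yr.
Steady-state CSTR mass balance: W = Q·C + k·V·C, so C = W/(Q + kV).
Q + kV = 1.338e+07 + 73·6.87e+07 = 5.028e+09 m³/yr.
C = 174000/5.028e+09 = 3.46e-05 kg/m³ = 0.0346 mg/L = 34.6 µg/L.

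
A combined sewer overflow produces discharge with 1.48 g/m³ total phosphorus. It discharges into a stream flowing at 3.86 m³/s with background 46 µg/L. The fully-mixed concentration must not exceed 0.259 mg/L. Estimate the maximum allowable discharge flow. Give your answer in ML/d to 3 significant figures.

46 µg/L = 0.046 mg/L.
Mass balance at complete mixing: C_std·(Q_w + Q_r) = Q_w·C_e + Q_r·C_b.
Rearranging, Q_w = Q_r·(C_std − C_b)/(C_e − C_std) = 3.86·(0.259 − 0.046) / (1.48 − 0.259) = 0.6734 m³/s.
= 58.18 ML/d.

58.2 ML/d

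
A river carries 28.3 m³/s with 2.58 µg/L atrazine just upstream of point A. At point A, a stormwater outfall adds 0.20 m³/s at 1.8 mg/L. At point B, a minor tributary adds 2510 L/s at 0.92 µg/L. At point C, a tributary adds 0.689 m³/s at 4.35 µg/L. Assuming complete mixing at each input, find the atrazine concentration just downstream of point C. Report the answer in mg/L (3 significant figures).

2.58 µg/L = 0.00258 mg/L.
After input A: C = (28.3·0.00258 + 0.2·1.8) / 28.5 = 0.01519 mg/L.
2510 L/s = 2.51 m³/s.
0.92 µg/L = 0.00092 mg/L.
After input B: C = (28.5·0.01519 + 2.51·0.00092) / 31.01 = 0.01404 mg/L.
4.35 µg/L = 0.00435 mg/L.
After input C: C = (31.01·0.01404 + 0.689·0.00435) / 31.7 = 0.01383 mg/L.

0.0138 mg/L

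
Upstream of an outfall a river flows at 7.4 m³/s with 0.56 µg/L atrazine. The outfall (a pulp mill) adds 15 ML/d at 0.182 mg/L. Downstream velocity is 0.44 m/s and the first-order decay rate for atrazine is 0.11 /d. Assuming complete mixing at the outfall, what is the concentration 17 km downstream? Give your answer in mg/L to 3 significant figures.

0.00449 mg/L

15 ML/d = 0.1736 m³/s.
0.56 µg/L = 0.00056 mg/L.
After complete mixing, C₀ = (0.1736·0.182 + 7.4·0.00056) / 7.574 = 0.004719 mg/L.
Travel time t = 1.7e+04 m / 0.44 m/s = 3.864e+04 s = 0.4472 d.
C = 0.004719·exp(−0.11·0.4472) = 0.004719·0.952 = 0.004493 mg/L.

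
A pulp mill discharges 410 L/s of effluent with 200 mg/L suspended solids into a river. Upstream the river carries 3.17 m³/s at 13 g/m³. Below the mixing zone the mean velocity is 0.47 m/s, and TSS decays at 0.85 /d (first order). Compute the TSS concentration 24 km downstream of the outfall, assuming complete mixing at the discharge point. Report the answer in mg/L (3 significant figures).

20.8 mg/L

410 L/s = 0.41 m³/s.
After complete mixing, C₀ = (0.41·200 + 3.17·13) / 3.58 = 34.42 mg/L.
Travel time t = 2.4e+04 m / 0.47 m/s = 5.106e+04 s = 0.591 d.
C = 34.42·exp(−0.85·0.591) = 34.42·0.6051 = 20.83 mg/L.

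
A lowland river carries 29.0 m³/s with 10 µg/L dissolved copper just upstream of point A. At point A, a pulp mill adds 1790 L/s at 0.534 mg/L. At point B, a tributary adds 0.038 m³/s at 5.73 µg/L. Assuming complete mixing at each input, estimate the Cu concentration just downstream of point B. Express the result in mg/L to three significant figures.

10 µg/L = 0.01 mg/L.
1790 L/s = 1.79 m³/s.
After input A: C = (29·0.01 + 1.79·0.534) / 30.79 = 0.04046 mg/L.
5.73 µg/L = 0.00573 mg/L.
After input B: C = (30.79·0.04046 + 0.038·0.00573) / 30.83 = 0.04042 mg/L.

0.0404 mg/L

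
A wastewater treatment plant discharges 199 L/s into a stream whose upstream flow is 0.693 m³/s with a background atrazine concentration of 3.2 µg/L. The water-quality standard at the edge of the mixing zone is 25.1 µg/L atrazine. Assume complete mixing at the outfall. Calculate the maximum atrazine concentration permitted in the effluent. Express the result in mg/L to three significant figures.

199 L/s = 0.199 m³/s.
3.2 µg/L = 0.0032 mg/L.
25.1 µg/L = 0.0251 mg/L.
Mass balance: 0.0251·0.892 = 0.199·Cₑ + 0.693·0.0032.
Cₑ = (0.02239 − 0.002218) / 0.199 = 0.1014 mg/L.

0.101 mg/L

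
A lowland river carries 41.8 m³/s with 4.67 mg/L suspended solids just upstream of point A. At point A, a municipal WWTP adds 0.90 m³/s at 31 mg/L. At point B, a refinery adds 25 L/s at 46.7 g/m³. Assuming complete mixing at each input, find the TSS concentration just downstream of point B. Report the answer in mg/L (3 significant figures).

5.25 mg/L

After input A: C = (41.8·4.67 + 0.9·31) / 42.7 = 5.225 mg/L.
25 L/s = 0.025 m³/s.
After input B: C = (42.7·5.225 + 0.025·46.7) / 42.72 = 5.249 mg/L.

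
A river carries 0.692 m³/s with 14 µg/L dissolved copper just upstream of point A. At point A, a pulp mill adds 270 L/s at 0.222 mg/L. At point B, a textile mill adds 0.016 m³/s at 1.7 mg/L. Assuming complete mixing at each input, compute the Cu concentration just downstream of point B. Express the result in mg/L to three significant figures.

0.0990 mg/L

14 µg/L = 0.014 mg/L.
270 L/s = 0.27 m³/s.
After input A: C = (0.692·0.014 + 0.27·0.222) / 0.962 = 0.07238 mg/L.
After input B: C = (0.962·0.07238 + 0.016·1.7) / 0.978 = 0.09901 mg/L.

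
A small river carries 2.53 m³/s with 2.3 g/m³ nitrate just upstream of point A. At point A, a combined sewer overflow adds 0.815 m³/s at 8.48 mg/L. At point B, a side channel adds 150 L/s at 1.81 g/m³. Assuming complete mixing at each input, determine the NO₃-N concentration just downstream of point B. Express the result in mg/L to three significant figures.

After input A: C = (2.53·2.3 + 0.815·8.48) / 3.345 = 3.806 mg/L.
150 L/s = 0.15 m³/s.
After input B: C = (3.345·3.806 + 0.15·1.81) / 3.495 = 3.72 mg/L.

3.72 mg/L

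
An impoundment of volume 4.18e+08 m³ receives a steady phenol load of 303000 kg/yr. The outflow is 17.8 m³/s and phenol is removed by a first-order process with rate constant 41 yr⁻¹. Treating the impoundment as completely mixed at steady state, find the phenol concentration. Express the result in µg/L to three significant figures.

17.1 µg/L

Outflow Q = 17.8 m³/s × 3.156e+07 s/yr = 5.617e+08 m³/yr.
Steady-state CSTR mass balance: W = Q·C + k·V·C, so C = W/(Q + kV).
Q + kV = 5.617e+08 + 41·4.18e+08 = 1.77e+10 m³/yr.
C = 303000/1.77e+10 = 1.712e-05 kg/m³ = 0.01712 mg/L = 17.12 µg/L.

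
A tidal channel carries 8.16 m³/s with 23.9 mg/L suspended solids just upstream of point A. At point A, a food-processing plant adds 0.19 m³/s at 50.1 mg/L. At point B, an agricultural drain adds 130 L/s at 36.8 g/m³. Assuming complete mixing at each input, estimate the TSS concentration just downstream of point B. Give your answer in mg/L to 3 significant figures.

After input A: C = (8.16·23.9 + 0.19·50.1) / 8.35 = 24.5 mg/L.
130 L/s = 0.13 m³/s.
After input B: C = (8.35·24.5 + 0.13·36.8) / 8.48 = 24.68 mg/L.

24.7 mg/L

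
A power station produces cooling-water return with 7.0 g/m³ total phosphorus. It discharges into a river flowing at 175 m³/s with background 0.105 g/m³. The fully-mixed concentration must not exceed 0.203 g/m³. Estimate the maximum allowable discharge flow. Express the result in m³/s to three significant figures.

Mass balance at complete mixing: C_std·(Q_w + Q_r) = Q_w·C_e + Q_r·C_b.
Rearranging, Q_w = Q_r·(C_std − C_b)/(C_e − C_std) = 175·(0.203 − 0.105) / (7 − 0.203) = 2.523 m³/s.

2.52 m³/s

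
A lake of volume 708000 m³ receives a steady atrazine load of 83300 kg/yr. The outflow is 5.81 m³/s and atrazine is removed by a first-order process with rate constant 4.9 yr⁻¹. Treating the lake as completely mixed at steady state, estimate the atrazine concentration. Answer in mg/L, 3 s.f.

Outflow Q = 5.81 m³/s × 3.156e+07 s/yr = 1.833e+08 m³/yr.
Steady-state CSTR mass balance: W = Q·C + k·V·C, so C = W/(Q + kV).
Q + kV = 1.833e+08 + 4.9·708000 = 1.868e+08 m³/yr.
C = 83300/1.868e+08 = 0.0004459 kg/m³ = 0.4459 mg/L.

0.446 mg/L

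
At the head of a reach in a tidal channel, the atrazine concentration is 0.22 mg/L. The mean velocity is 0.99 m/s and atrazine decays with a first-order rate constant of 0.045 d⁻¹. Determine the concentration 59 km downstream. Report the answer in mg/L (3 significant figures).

Travel time t = 59 km / 0.99 m/s = 5.9e+04/0.99 = 5.96e+04 s = 0.6898 d.
First-order decay: C = 0.22·exp(−0.045·0.6898) = 0.22·0.9694 = 0.2133 mg/L.

0.213 mg/L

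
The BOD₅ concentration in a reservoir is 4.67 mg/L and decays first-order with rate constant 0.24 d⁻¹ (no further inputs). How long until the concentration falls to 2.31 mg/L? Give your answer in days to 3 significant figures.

2.93 d

t = ln(C₀/C)/k = ln(4.67/2.31)/0.24 = 0.7039/0.24 = 2.933 d.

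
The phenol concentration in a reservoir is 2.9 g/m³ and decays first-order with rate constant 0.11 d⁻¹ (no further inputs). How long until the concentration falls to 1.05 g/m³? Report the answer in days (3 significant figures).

9.24 d

t = ln(C₀/C)/k = ln(2.9/1.05)/0.11 = 1.016/0.11 = 9.236 d.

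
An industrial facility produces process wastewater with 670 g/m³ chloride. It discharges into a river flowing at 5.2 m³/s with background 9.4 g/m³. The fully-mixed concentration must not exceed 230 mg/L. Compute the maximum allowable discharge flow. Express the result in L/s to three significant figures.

2610 L/s

Mass balance at complete mixing: C_std·(Q_w + Q_r) = Q_w·C_e + Q_r·C_b.
Rearranging, Q_w = Q_r·(C_std − C_b)/(C_e − C_std) = 5.2·(230 − 9.4) / (670 − 230) = 2.607 m³/s.
= 2607 L/s.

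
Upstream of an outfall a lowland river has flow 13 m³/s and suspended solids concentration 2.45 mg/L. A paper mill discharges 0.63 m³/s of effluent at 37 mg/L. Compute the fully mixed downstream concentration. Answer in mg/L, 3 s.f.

4.05 mg/L

Flow-weighted mixing gives C = (0.63·37 + 13·2.45) / (0.63 + 13) = 55.16/13.63 = 4.047 mg/L.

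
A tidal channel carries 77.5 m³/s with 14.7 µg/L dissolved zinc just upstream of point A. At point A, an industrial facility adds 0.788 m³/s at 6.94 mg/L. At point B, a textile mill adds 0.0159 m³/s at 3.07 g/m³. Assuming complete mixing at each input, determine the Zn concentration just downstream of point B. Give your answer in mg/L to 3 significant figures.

14.7 µg/L = 0.0147 mg/L.
After input A: C = (77.5·0.0147 + 0.788·6.94) / 78.29 = 0.08441 mg/L.
After input B: C = (78.29·0.08441 + 0.0159·3.07) / 78.3 = 0.08501 mg/L.

0.0850 mg/L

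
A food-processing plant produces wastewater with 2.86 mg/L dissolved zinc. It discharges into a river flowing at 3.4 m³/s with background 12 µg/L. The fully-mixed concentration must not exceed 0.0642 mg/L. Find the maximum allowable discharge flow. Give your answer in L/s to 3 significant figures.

12 µg/L = 0.012 mg/L.
Mass balance at complete mixing: C_std·(Q_w + Q_r) = Q_w·C_e + Q_r·C_b.
Rearranging, Q_w = Q_r·(C_std − C_b)/(C_e − C_std) = 3.4·(0.0642 − 0.012) / (2.86 − 0.0642) = 0.06348 m³/s.
= 63.48 L/s.

63.5 L/s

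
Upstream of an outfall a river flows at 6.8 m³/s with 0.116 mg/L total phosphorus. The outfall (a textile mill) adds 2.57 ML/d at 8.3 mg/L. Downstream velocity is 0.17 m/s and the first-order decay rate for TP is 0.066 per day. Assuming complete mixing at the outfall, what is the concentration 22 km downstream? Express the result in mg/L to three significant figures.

0.137 mg/L

2.57 ML/d = 0.02975 m³/s.
After complete mixing, C₀ = (0.02975·8.3 + 6.8·0.116) / 6.83 = 0.1516 mg/L.
Travel time t = 2.2e+04 m / 0.17 m/s = 1.294e+05 s = 1.498 d.
C = 0.1516·exp(−0.066·1.498) = 0.1516·0.9059 = 0.1374 mg/L.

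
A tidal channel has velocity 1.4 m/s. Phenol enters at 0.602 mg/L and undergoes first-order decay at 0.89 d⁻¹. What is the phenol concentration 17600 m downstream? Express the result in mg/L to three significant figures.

0.529 mg/L

Travel time t = 17600 m / 1.4 m/s = 1.76e+04/1.4 = 1.257e+04 s = 0.1455 d.
First-order decay: C = 0.602·exp(−0.89·0.1455) = 0.602·0.8785 = 0.5289 mg/L.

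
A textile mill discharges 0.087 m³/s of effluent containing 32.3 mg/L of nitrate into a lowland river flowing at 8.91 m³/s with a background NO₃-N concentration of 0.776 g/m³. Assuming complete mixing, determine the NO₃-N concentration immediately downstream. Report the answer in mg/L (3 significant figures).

By mass balance at complete mixing, C = (0.087·32.3 + 8.91·0.776) / (0.087 + 8.91) = 9.724/8.997 = 1.081 mg/L.

1.08 mg/L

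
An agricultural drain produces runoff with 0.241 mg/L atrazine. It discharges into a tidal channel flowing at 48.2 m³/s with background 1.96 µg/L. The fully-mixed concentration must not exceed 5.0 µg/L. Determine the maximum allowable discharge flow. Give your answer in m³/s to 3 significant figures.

0.621 m³/s

1.96 µg/L = 0.00196 mg/L.
5.0 µg/L = 0.005 mg/L.
Mass balance at complete mixing: C_std·(Q_w + Q_r) = Q_w·C_e + Q_r·C_b.
Rearranging, Q_w = Q_r·(C_std − C_b)/(C_e − C_std) = 48.2·(0.005 − 0.00196) / (0.241 − 0.005) = 0.6209 m³/s.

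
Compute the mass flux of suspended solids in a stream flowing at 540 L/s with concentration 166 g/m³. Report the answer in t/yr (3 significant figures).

2830 t/yr

540 L/s = 0.54 m³/s.
Mass flux = Q·C = 0.54 m³/s × 166 g/m³ = 89.64 g/s.
= 89.64 g/s × 31.56 = 2829 t/yr.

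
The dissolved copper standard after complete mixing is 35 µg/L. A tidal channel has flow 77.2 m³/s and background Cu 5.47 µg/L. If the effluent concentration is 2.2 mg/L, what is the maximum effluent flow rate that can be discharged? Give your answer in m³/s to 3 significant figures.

5.47 µg/L = 0.00547 mg/L.
35 µg/L = 0.035 mg/L.
Mass balance at complete mixing: C_std·(Q_w + Q_r) = Q_w·C_e + Q_r·C_b.
Rearranging, Q_w = Q_r·(C_std − C_b)/(C_e − C_std) = 77.2·(0.035 − 0.00547) / (2.2 − 0.035) = 1.053 m³/s.

1.05 m³/s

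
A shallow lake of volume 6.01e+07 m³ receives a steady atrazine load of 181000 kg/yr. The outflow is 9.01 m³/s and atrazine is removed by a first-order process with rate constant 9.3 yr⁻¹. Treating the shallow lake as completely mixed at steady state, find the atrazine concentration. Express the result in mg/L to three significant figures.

0.215 mg/L

Outflow Q = 9.01 m³/s × 3.156e+07 s/yr = 2.843e+08 m³/yr.
Steady-state CSTR mass balance: W = Q·C + k·V·C, so C = W/(Q + kV).
Q + kV = 2.843e+08 + 9.3·6.01e+07 = 8.433e+08 m³/yr.
C = 181000/8.433e+08 = 0.0002146 kg/m³ = 0.2146 mg/L.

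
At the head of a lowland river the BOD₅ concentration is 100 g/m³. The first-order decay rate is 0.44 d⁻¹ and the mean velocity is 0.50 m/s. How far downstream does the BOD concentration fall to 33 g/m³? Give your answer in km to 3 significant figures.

From C = C₀·e^(−kt), t = ln(C₀/C)/k = ln(100/33)/0.44 = 1.109/0.44 = 2.52 d.
Distance = v·t = 0.50 m/s × 2.177e+05 s = 1.089e+05 m = 108.9 km.

109 km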